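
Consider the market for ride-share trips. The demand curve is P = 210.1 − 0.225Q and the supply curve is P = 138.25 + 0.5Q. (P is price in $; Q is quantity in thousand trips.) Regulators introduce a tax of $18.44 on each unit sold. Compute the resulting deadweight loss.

$234.51 thousand

Competitive equilibrium: 210.1 − 0.225Q = 138.25 + 0.5Q → Q* = 99.1034, P* = 187.8017.
With the tax, the buyer price exceeds the seller price by 18.44: (210.1 − 0.225Q) − (138.25 + 0.5Q) = 18.44 → Q' = 73.669.
ΔQ = 99.1034 − 73.669 = 25.4344; the wedge equals the tax, 18.44.
Deadweight loss = ½ × 25.4344 × 18.44 = $234.51 thousand.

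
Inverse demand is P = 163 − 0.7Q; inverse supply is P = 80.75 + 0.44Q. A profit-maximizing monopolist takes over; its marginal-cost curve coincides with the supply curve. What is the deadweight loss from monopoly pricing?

429.43

Competitive equilibrium: 163 − 0.7Q = 80.75 + 0.44Q → Q* = 72.1491, P* = 112.4956.
Marginal revenue: MR = 163 − 1.4Q. Set MR = MC: 163 − 1.4Q = 80.75 + 0.44Q → Q_m = 44.7011.
Price P_m = 163 − 0.7·44.7011 = 131.7092; MC(Q_m) = 80.75 + 0.44·44.7011 = 100.4185.
Competitive Q* = 72.1491, so ΔQ = 27.448; wedge = 131.7092 − 100.4185 = 31.2907.
Deadweight loss = ½ × 27.448 × 31.2907 = 429.43.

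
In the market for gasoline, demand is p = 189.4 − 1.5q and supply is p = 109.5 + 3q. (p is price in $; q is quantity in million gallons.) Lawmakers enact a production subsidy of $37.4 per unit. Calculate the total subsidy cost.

$974.89 million

Competitive equilibrium: 189.4 − 1.5q = 109.5 + 3q → q* = 17.7556, p* = 162.7667.
The subsidy lowers effective supply by 37.4: p = 72.1 + 3q.
New quantity: 189.4 − 1.5q = 72.1 + 3q → q' = 26.0667.
Total subsidy cost = 37.4 × 26.0667 = $974.89 million.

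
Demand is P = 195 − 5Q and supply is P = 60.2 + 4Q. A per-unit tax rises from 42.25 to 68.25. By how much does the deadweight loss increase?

159.61

Competitive equilibrium: 195 − 5Q = 60.2 + 4Q → Q* = 14.9778, P* = 120.1111.
For a per-unit tax t: ΔQ = t/9, so DWL = ½·t·(t/9) = t²/18.
At t = 42.25: DWL = 99.17. At t = 68.25: DWL = 258.781.
Increase = 258.781 − 99.17 = 159.61.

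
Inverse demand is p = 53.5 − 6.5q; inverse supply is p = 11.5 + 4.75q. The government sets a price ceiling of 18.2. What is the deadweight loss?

Competitive equilibrium: 53.5 − 6.5q = 11.5 + 4.75q → q* = 3.7333, p* = 29.2333.
At the ceiling p = 18.2, quantity supplied = (18.2 − 11.5)/4.75 = 1.4105.
Willingness to pay at q' = 1.4105: 53.5 − 6.5·1.4105 = 44.3318.
Δq = 3.7333 − 1.4105 = 2.3228; wedge = 44.3318 − 18.2 = 26.1318.
Deadweight loss = ½ × 2.3228 × 26.1318 = 30.35.

30.35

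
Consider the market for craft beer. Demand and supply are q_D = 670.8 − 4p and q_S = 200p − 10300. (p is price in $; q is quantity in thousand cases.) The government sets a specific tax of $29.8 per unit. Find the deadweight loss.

In inverse form: demand p = 167.7 − 0.25q, supply p = 51.5 + 0.005q.
Competitive equilibrium: 167.7 − 0.25q = 51.5 + 0.005q → q* = 455.68627, p* = 53.77843.
With the tax, the buyer price exceeds the seller price by 29.8: (167.7 − 0.25q) − (51.5 + 0.005q) = 29.8 → q' = 338.82353.
Δq = 455.68627 − 338.82353 = 116.86274; the wedge equals the tax, 29.8.
Deadweight loss = ½ × 116.86274 × 29.8 = $1741.25 thousand.

$1741.25 thousand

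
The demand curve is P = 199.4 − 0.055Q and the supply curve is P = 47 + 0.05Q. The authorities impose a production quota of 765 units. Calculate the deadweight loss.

24737.17

Competitive equilibrium: 199.4 − 0.055Q = 47 + 0.05Q → Q* = 1451.4286, P* = 119.5714.
At Q = 765: demand price = 199.4 − 0.055·765 = 157.325; supply price = 47 + 0.05·765 = 85.25.
ΔQ = 1451.4286 − 765 = 686.4286; wedge = 157.325 − 85.25 = 72.075.
DWL = ½ × 686.4286 × 72.075 = 24737.17.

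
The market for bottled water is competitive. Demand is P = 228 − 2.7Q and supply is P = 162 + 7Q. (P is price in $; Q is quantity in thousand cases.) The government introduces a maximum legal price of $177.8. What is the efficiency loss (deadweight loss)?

Competitive equilibrium: 228 − 2.7Q = 162 + 7Q → Q* = 6.8041, P* = 209.6289.
At the ceiling P = 177.8, quantity supplied = (177.8 − 162)/7 = 2.2571.
Willingness to pay at Q' = 2.2571: 228 − 2.7·2.2571 = 221.9058.
ΔQ = 6.8041 − 2.2571 = 4.547; wedge = 221.9058 − 177.8 = 44.1058.
Welfare loss = ½ × 4.547 × 44.1058 = $100.27 thousand.

$100.27 thousand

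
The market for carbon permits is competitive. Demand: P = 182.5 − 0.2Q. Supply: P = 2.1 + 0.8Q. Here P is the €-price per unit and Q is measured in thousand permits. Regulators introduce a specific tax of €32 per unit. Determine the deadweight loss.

€512 thousand

Competitive equilibrium: 182.5 − 0.2Q = 2.1 + 0.8Q → Q* = 180.4, P* = 146.42.
With the tax, the buyer price exceeds the seller price by 32: (182.5 − 0.2Q) − (2.1 + 0.8Q) = 32 → Q' = 148.4.
ΔQ = 180.4 − 148.4 = 32; the wedge equals the tax, 32.
Welfare loss = ½ × 32 × 32 = €512 thousand.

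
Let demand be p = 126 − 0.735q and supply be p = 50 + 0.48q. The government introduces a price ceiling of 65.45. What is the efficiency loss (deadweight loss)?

560.10

Competitive equilibrium: 126 − 0.735q = 50 + 0.48q → q* = 62.5514, p* = 80.0247.
At the ceiling p = 65.45, quantity supplied = (65.45 − 50)/0.48 = 32.1875.
Willingness to pay at q' = 32.1875: 126 − 0.735·32.1875 = 102.3422.
Δq = 62.5514 − 32.1875 = 30.3639; wedge = 102.3422 − 65.45 = 36.8922.
The triangle = ½ × 30.3639 × 36.8922 = 560.10.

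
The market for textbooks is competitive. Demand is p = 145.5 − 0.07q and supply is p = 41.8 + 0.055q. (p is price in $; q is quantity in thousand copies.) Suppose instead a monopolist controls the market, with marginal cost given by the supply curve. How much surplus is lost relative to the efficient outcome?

Competitive equilibrium: 145.5 − 0.07q = 41.8 + 0.055q → q* = 829.6, p* = 87.428.
Marginal revenue: MR = 145.5 − 0.14q. Set MR = MC: 145.5 − 0.14q = 41.8 + 0.055q → q_m = 531.79487.
Price p_m = 145.5 − 0.07·531.79487 = 108.27436; MC(q_m) = 41.8 + 0.055·531.79487 = 71.04872.
Competitive q* = 829.6, so Δq = 297.80513; wedge = 108.27436 − 71.04872 = 37.22564.
The triangle = ½ × 297.80513 × 37.22564 = $5542.99 thousand.

$5542.99 thousand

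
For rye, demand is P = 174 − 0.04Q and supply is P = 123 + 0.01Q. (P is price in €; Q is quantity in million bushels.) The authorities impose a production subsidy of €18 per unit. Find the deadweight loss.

Competitive equilibrium: 174 − 0.04Q = 123 + 0.01Q → Q* = 1020, P* = 133.2.
The subsidy lowers effective supply by 18: P = 105 + 0.01Q.
New quantity: 174 − 0.04Q = 105 + 0.01Q → Q' = 1380.
Overproduction ΔQ = 1380 − 1020 = 360; wedge = subsidy = 18.
Deadweight loss = ½ × 360 × 18 = €3240 million.

€3240 million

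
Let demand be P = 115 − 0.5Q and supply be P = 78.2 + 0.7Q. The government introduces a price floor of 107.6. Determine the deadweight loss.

Competitive equilibrium: 115 − 0.5Q = 78.2 + 0.7Q → Q* = 30.6667, P* = 99.6667.
At the floor P = 107.6, quantity demanded = (115 − 107.6)/0.5 = 14.8.
Sellers' marginal cost at Q' = 14.8: 78.2 + 0.7·14.8 = 88.56.
ΔQ = 30.6667 − 14.8 = 15.8667; wedge = 107.6 − 88.56 = 19.04.
Welfare loss = ½ × 15.8667 × 19.04 = 151.05.

151.05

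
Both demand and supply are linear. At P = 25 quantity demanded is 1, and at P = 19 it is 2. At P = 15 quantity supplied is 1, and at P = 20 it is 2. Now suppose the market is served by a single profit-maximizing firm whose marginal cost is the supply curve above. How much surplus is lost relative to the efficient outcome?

Demand slope = (19 − 25)/(2 − 1) = −6, so P = 31 − 6Q.
Supply slope = (20 − 15)/(2 − 1) = 5, so P = 10 + 5Q.
Competitive equilibrium: 31 − 6Q = 10 + 5Q → Q* = 1.9091, P* = 19.5455.
Marginal revenue: MR = 31 − 12Q. Set MR = MC: 31 − 12Q = 10 + 5Q → Q_m = 1.2353.
Price P_m = 31 − 6·1.2353 = 23.5882; MC(Q_m) = 10 + 5·1.2353 = 16.1765.
Competitive Q* = 1.9091, so ΔQ = 0.6738; wedge = 23.5882 − 16.1765 = 7.4117.
Welfare loss = ½ × 0.6738 × 7.4117 = 2.50.

2.50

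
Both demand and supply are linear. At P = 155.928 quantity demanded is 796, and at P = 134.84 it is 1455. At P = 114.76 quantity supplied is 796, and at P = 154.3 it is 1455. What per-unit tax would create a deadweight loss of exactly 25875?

69

Demand slope = (134.84 − 155.928)/(1455 − 796) = −0.032, so P = 181.4 − 0.032Q.
Supply slope = (154.3 − 114.76)/(1455 − 796) = 0.06, so P = 67 + 0.06Q.
Competitive equilibrium: 181.4 − 0.032Q = 67 + 0.06Q → Q* = 1243.4783, P* = 141.6087.
A tax t gives ΔQ = t/0.092 and wedge t, so DWL = t²/0.184.
t²/0.184 = 25875 → t² = 4761 → t = 69.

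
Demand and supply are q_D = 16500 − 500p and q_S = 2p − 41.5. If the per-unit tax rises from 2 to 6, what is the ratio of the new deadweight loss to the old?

In inverse form: demand p = 33 − 0.002q, supply p = 20.75 + 0.5q.
Competitive equilibrium: 33 − 0.002q = 20.75 + 0.5q → q* = 24.4024, p* = 32.9512.
For a per-unit tax t: Δq = t/0.502, so DWL = ½·t·(t/0.502) = t²/1.004.
At t = 2: DWL = 3.984. At t = 6: DWL = 35.857.
Ratio = (6/2)² = 9.

9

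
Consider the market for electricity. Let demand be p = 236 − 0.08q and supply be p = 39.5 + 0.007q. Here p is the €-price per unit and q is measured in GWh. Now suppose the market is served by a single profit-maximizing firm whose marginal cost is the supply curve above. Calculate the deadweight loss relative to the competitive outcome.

€50924.04

Competitive equilibrium: 236 − 0.08q = 39.5 + 0.007q → q* = 2258.62069, p* = 55.31034.
Marginal revenue: MR = 236 − 0.16q. Set MR = MC: 236 − 0.16q = 39.5 + 0.007q → q_m = 1176.64671.
Price p_m = 236 − 0.08·1176.64671 = 141.86826; MC(q_m) = 39.5 + 0.007·1176.64671 = 47.73653.
Competitive q* = 2258.62069, so Δq = 1081.97398; wedge = 141.86826 − 47.73653 = 94.13173.
DWL = ½ × 1081.97398 × 94.13173 = €50924.04.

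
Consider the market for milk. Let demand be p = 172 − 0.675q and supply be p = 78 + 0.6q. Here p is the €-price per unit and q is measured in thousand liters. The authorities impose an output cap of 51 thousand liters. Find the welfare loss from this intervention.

Competitive equilibrium: 172 − 0.675q = 78 + 0.6q → q* = 73.7255, p* = 122.2353.
At q = 51: demand price = 172 − 0.675·51 = 137.575; supply price = 78 + 0.6·51 = 108.6.
Δq = 73.7255 − 51 = 22.7255; wedge = 137.575 − 108.6 = 28.975.
Deadweight loss = ½ × 22.7255 × 28.975 = €329.24 thousand.

€329.24 thousand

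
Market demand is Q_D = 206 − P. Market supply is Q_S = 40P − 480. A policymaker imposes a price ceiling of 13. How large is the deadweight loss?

In inverse form: demand P = 206 − Q, supply P = 12 + 0.025Q.
Competitive equilibrium: 206 − Q = 12 + 0.025Q → Q* = 189.2683, P* = 16.7317.
At the ceiling P = 13, quantity supplied = (13 − 12)/0.025 = 40.
Willingness to pay at Q' = 40: 206 − 1·40 = 166.
ΔQ = 189.2683 − 40 = 149.2683; wedge = 166 − 13 = 153.
Deadweight loss = ½ × 149.2683 × 153 = 11419.02.

11419.02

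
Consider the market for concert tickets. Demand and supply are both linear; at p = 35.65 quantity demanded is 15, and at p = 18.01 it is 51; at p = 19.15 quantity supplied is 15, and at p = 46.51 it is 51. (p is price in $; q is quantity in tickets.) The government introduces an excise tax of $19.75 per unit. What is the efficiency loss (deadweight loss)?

$156.025

Demand slope = (18.01 − 35.65)/(51 − 15) = −0.49, so p = 43 − 0.49q.
Supply slope = (46.51 − 19.15)/(51 − 15) = 0.76, so p = 7.75 + 0.76q.
Competitive equilibrium: 43 − 0.49q = 7.75 + 0.76q → q* = 28.2, p* = 29.182.
With the tax, the buyer price exceeds the seller price by 19.75: (43 − 0.49q) − (7.75 + 0.76q) = 19.75 → q' = 12.4.
Δq = 28.2 − 12.4 = 15.8; the wedge equals the tax, 19.75.
Deadweight loss = ½ × 15.8 × 19.75 = $156.025.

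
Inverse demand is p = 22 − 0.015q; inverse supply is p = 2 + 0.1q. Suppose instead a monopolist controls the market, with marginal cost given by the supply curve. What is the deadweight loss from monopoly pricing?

23.15

Competitive equilibrium: 22 − 0.015q = 2 + 0.1q → q* = 173.913, p* = 19.3913.
Marginal revenue: MR = 22 − 0.03q. Set MR = MC: 22 − 0.03q = 2 + 0.1q → q_m = 153.8462.
Price p_m = 22 − 0.015·153.8462 = 19.6923; MC(q_m) = 2 + 0.1·153.8462 = 17.3846.
Competitive q* = 173.913, so Δq = 20.0668; wedge = 19.6923 − 17.3846 = 2.3077.
Deadweight loss = ½ × 20.0668 × 2.3077 = 23.15.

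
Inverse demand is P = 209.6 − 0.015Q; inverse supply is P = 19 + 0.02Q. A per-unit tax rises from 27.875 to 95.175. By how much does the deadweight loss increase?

Competitive equilibrium: 209.6 − 0.015Q = 19 + 0.02Q → Q* = 5445.7143, P* = 127.9143.
For a per-unit tax t: ΔQ = t/0.035, so DWL = ½·t·(t/0.035) = t²/0.07.
At t = 27.875: DWL = 11100.223. At t = 95.175: DWL = 129404.009.
Increase = 129404.009 − 11100.223 = 118303.79.

118303.79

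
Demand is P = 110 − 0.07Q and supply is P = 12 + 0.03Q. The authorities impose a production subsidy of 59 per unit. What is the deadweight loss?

Competitive equilibrium: 110 − 0.07Q = 12 + 0.03Q → Q* = 980, P* = 41.4.
The subsidy lowers effective supply by 59: P = 0.03Q − 47.
New quantity: 110 − 0.07Q = 0.03Q − 47 → Q' = 1570.
Overproduction ΔQ = 1570 − 980 = 590; wedge = subsidy = 59.
DWL = ½ × 590 × 59 = 17405.

17405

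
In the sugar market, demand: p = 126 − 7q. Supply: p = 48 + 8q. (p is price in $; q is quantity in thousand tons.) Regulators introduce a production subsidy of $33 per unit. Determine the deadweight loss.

$36.30 thousand

Competitive equilibrium: 126 − 7q = 48 + 8q → q* = 5.2, p* = 89.6.
The subsidy lowers effective supply by 33: p = 15 + 8q.
New quantity: 126 − 7q = 15 + 8q → q' = 7.4.
Overproduction Δq = 7.4 − 5.2 = 2.2; wedge = subsidy = 33.
Welfare loss = ½ × 2.2 × 33 = $36.30 thousand.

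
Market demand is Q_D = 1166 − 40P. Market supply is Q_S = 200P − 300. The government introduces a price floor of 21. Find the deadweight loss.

5322.28

In inverse form: demand P = 29.15 − 0.025Q, supply P = 1.5 + 0.005Q.
Competitive equilibrium: 29.15 − 0.025Q = 1.5 + 0.005Q → Q* = 921.6667, P* = 6.1083.
At the floor P = 21, quantity demanded = (29.15 − 21)/0.025 = 326.
Sellers' marginal cost at Q' = 326: 1.5 + 0.005·326 = 3.13.
ΔQ = 921.6667 − 326 = 595.6667; wedge = 21 − 3.13 = 17.87.
The triangle = ½ × 595.6667 × 17.87 = 5322.28.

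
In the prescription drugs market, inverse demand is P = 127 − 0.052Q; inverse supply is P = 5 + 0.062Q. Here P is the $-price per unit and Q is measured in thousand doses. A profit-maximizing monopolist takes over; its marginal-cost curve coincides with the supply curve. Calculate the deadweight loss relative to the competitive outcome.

$6405.83 thousand

Competitive equilibrium: 127 − 0.052Q = 5 + 0.062Q → Q* = 1070.17544, P* = 71.35088.
Marginal revenue: MR = 127 − 0.104Q. Set MR = MC: 127 − 0.104Q = 5 + 0.062Q → Q_m = 734.93976.
Price P_m = 127 − 0.052·734.93976 = 88.78313; MC(Q_m) = 5 + 0.062·734.93976 = 50.56627.
Competitive Q* = 1070.17544, so ΔQ = 335.23568; wedge = 88.78313 − 50.56627 = 38.21686.
Deadweight loss = ½ × 335.23568 × 38.21686 = $6405.83 thousand.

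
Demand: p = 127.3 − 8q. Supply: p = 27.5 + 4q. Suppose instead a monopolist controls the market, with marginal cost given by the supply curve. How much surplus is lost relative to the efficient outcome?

66.40

Competitive equilibrium: 127.3 − 8q = 27.5 + 4q → q* = 8.3167, p* = 60.7667.
Marginal revenue: MR = 127.3 − 16q. Set MR = MC: 127.3 − 16q = 27.5 + 4q → q_m = 4.99.
Price p_m = 127.3 − 8·4.99 = 87.38; MC(q_m) = 27.5 + 4·4.99 = 47.46.
Competitive q* = 8.3167, so Δq = 3.3267; wedge = 87.38 − 47.46 = 39.92.
DWL = ½ × 3.3267 × 39.92 = 66.40.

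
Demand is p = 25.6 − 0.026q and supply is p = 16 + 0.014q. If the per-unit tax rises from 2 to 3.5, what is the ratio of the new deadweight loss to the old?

3.0625

Competitive equilibrium: 25.6 − 0.026q = 16 + 0.014q → q* = 240, p* = 19.36.
For a per-unit tax t: Δq = t/0.04, so DWL = ½·t·(t/0.04) = t²/0.08.
At t = 2: DWL = 50. At t = 3.5: DWL = 153.125.
Ratio = (3.5/2)² = 3.0625.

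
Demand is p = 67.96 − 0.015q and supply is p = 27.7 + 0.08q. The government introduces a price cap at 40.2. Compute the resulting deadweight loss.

Competitive equilibrium: 67.96 − 0.015q = 27.7 + 0.08q → q* = 423.7895, p* = 61.6032.
At the ceiling p = 40.2, quantity supplied = (40.2 − 27.7)/0.08 = 156.25.
Willingness to pay at q' = 156.25: 67.96 − 0.015·156.25 = 65.6163.
Δq = 423.7895 − 156.25 = 267.5395; wedge = 65.6163 − 40.2 = 25.4163.
DWL = ½ × 267.5395 × 25.4163 = 3399.93.

3399.93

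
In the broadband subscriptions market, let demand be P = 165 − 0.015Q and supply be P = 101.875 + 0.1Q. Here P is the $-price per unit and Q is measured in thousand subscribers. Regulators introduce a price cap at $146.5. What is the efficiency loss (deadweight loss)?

Competitive equilibrium: 165 − 0.015Q = 101.875 + 0.1Q → Q* = 548.91304, P* = 156.7663.
At the ceiling P = 146.5, quantity supplied = (146.5 − 101.875)/0.1 = 446.25.
Willingness to pay at Q' = 446.25: 165 − 0.015·446.25 = 158.30625.
ΔQ = 548.91304 − 446.25 = 102.66304; wedge = 158.30625 − 146.5 = 11.80625.
Welfare loss = ½ × 102.66304 × 11.80625 = $606.03 thousand.

$606.03 thousand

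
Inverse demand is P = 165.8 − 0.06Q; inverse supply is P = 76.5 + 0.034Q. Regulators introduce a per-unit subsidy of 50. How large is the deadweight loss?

13297.87

Competitive equilibrium: 165.8 − 0.06Q = 76.5 + 0.034Q → Q* = 950, P* = 108.8.
The subsidy lowers effective supply by 50: P = 26.5 + 0.034Q.
New quantity: 165.8 − 0.06Q = 26.5 + 0.034Q → Q' = 1481.9149.
Overproduction ΔQ = 1481.9149 − 950 = 531.9149; wedge = subsidy = 50.
Deadweight loss = ½ × 531.9149 × 50 = 13297.87.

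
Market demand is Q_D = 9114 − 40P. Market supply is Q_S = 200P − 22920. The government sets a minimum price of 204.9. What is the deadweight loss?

122436.735

In inverse form: demand P = 227.85 − 0.025Q, supply P = 114.6 + 0.005Q.
Competitive equilibrium: 227.85 − 0.025Q = 114.6 + 0.005Q → Q* = 3775, P* = 133.475.
At the floor P = 204.9, quantity demanded = (227.85 − 204.9)/0.025 = 918.
Sellers' marginal cost at Q' = 918: 114.6 + 0.005·918 = 119.19.
ΔQ = 3775 − 918 = 2857; wedge = 204.9 − 119.19 = 85.71.
Welfare loss = ½ × 2857 × 85.71 = 122436.735.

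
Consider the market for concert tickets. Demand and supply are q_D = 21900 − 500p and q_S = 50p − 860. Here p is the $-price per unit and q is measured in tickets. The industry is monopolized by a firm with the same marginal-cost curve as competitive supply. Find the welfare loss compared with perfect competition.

$111.67

In inverse form: demand p = 43.8 − 0.002q, supply p = 17.2 + 0.02q.
Competitive equilibrium: 43.8 − 0.002q = 17.2 + 0.02q → q* = 1209.0909, p* = 41.3818.
Marginal revenue: MR = 43.8 − 0.004q. Set MR = MC: 43.8 − 0.004q = 17.2 + 0.02q → q_m = 1108.3333.
Price p_m = 43.8 − 0.002·1108.3333 = 41.5833; MC(q_m) = 17.2 + 0.02·1108.3333 = 39.3667.
Competitive q* = 1209.0909, so Δq = 100.7576; wedge = 41.5833 − 39.3667 = 2.2166.
Deadweight loss = ½ × 100.7576 × 2.2166 = $111.67.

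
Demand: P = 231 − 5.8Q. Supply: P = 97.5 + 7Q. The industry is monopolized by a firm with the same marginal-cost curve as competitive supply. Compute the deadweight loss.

67.69

Competitive equilibrium: 231 − 5.8Q = 97.5 + 7Q → Q* = 10.42969, P* = 170.50781.
Marginal revenue: MR = 231 − 11.6Q. Set MR = MC: 231 − 11.6Q = 97.5 + 7Q → Q_m = 7.17742.
Price P_m = 231 − 5.8·7.17742 = 189.37096; MC(Q_m) = 97.5 + 7·7.17742 = 147.74194.
Competitive Q* = 10.42969, so ΔQ = 3.25227; wedge = 189.37096 − 147.74194 = 41.62902.
The triangle = ½ × 3.25227 × 41.62902 = 67.69.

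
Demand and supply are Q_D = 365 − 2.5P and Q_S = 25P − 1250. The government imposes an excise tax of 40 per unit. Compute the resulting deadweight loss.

In inverse form: demand P = 146 − 0.4Q, supply P = 50 + 0.04Q.
Competitive equilibrium: 146 − 0.4Q = 50 + 0.04Q → Q* = 218.1818, P* = 58.7273.
With the tax, the buyer price exceeds the seller price by 40: (146 − 0.4Q) − (50 + 0.04Q) = 40 → Q' = 127.2727.
ΔQ = 218.1818 − 127.2727 = 90.9091; the wedge equals the tax, 40.
The triangle = ½ × 90.9091 × 40 = 1818.18.

1818.18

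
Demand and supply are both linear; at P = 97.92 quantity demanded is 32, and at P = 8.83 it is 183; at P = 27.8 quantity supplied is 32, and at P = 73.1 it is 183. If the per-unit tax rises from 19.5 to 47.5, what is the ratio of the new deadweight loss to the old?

Demand slope = (8.83 − 97.92)/(183 − 32) = −0.59, so P = 116.8 − 0.59Q.
Supply slope = (73.1 − 27.8)/(183 − 32) = 0.3, so P = 18.2 + 0.3Q.
Competitive equilibrium: 116.8 − 0.59Q = 18.2 + 0.3Q → Q* = 110.7865, P* = 51.436.
For a per-unit tax t: ΔQ = t/0.89, so DWL = ½·t·(t/0.89) = t²/1.78.
At t = 19.5: DWL = 213.624. At t = 47.5: DWL = 1267.556.
Ratio = (47.5/19.5)² = 5.934.

5.934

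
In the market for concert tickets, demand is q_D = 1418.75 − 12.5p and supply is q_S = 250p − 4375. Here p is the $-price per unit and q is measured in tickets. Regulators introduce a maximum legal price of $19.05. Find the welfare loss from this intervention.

$23963.71

In inverse form: demand p = 113.5 − 0.08q, supply p = 17.5 + 0.004q.
Competitive equilibrium: 113.5 − 0.08q = 17.5 + 0.004q → q* = 1142.85714, p* = 22.07143.
At the ceiling p = 19.05, quantity supplied = (19.05 − 17.5)/0.004 = 387.5.
Willingness to pay at q' = 387.5: 113.5 − 0.08·387.5 = 82.5.
Δq = 1142.85714 − 387.5 = 755.35714; wedge = 82.5 − 19.05 = 63.45.
Welfare loss = ½ × 755.35714 × 63.45 = $23963.71.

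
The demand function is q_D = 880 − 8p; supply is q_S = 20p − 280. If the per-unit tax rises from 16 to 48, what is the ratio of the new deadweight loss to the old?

9

In inverse form: demand p = 110 − 0.125q, supply p = 14 + 0.05q.
Competitive equilibrium: 110 − 0.125q = 14 + 0.05q → q* = 548.5714, p* = 41.4286.
For a per-unit tax t: Δq = t/0.175, so DWL = ½·t·(t/0.175) = t²/0.35.
At t = 16: DWL = 731.429. At t = 48: DWL = 6582.857.
Ratio = (48/16)² = 9.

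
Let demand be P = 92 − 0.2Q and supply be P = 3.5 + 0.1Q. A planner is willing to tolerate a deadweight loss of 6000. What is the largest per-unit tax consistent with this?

60

Competitive equilibrium: 92 − 0.2Q = 3.5 + 0.1Q → Q* = 295, P* = 33.
A tax t gives ΔQ = t/0.3 and wedge t, so DWL = t²/0.6.
t²/0.6 = 6000 → t² = 3600 → t = 60.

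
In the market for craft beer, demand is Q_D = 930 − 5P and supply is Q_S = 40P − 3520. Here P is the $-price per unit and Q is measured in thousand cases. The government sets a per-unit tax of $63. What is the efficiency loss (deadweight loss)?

In inverse form: demand P = 186 − 0.2Q, supply P = 88 + 0.025Q.
Competitive equilibrium: 186 − 0.2Q = 88 + 0.025Q → Q* = 435.5556, P* = 98.8889.
With the tax, the buyer price exceeds the seller price by 63: (186 − 0.2Q) − (88 + 0.025Q) = 63 → Q' = 155.5556.
ΔQ = 435.5556 − 155.5556 = 280; the wedge equals the tax, 63.
Deadweight loss = ½ × 280 × 63 = $8820 thousand.

$8820 thousand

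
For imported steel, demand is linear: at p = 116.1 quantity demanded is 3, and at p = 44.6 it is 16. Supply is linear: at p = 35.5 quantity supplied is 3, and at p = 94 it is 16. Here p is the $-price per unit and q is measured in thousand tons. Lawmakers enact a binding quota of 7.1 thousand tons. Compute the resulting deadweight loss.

$78.408 thousand

Demand slope = (44.6 − 116.1)/(16 − 3) = −5.5, so p = 132.6 − 5.5q.
Supply slope = (94 − 35.5)/(16 − 3) = 4.5, so p = 22 + 4.5q.
Competitive equilibrium: 132.6 − 5.5q = 22 + 4.5q → q* = 11.06, p* = 71.77.
At q = 7.1: demand price = 132.6 − 5.5·7.1 = 93.55; supply price = 22 + 4.5·7.1 = 53.95.
Δq = 11.06 − 7.1 = 3.96; wedge = 93.55 − 53.95 = 39.6.
Welfare loss = ½ × 3.96 × 39.6 = $78.408 thousand.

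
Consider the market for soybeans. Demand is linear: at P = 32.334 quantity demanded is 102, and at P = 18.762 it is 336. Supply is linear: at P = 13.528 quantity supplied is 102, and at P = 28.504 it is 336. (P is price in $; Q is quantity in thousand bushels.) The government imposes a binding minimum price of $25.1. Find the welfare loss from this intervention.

$52.81 thousand

Demand slope = (18.762 − 32.334)/(336 − 102) = −0.058, so P = 38.25 − 0.058Q.
Supply slope = (28.504 − 13.528)/(336 − 102) = 0.064, so P = 7 + 0.064Q.
Competitive equilibrium: 38.25 − 0.058Q = 7 + 0.064Q → Q* = 256.1475, P* = 23.3934.
At the floor P = 25.1, quantity demanded = (38.25 − 25.1)/0.058 = 226.7241.
Sellers' marginal cost at Q' = 226.7241: 7 + 0.064·226.7241 = 21.5103.
ΔQ = 256.1475 − 226.7241 = 29.4234; wedge = 25.1 − 21.5103 = 3.5897.
DWL = ½ × 29.4234 × 3.5897 = $52.81 thousand.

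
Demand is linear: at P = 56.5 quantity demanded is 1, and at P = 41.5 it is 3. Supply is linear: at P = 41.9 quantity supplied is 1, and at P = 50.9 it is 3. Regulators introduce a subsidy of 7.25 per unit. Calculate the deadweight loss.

2.19

Demand slope = (41.5 − 56.5)/(3 − 1) = −7.5, so P = 64 − 7.5Q.
Supply slope = (50.9 − 41.9)/(3 − 1) = 4.5, so P = 37.4 + 4.5Q.
Competitive equilibrium: 64 − 7.5Q = 37.4 + 4.5Q → Q* = 2.2167, P* = 47.375.
The subsidy lowers effective supply by 7.25: P = 30.15 + 4.5Q.
New quantity: 64 − 7.5Q = 30.15 + 4.5Q → Q' = 2.8208.
Overproduction ΔQ = 2.8208 − 2.2167 = 0.6041; wedge = subsidy = 7.25.
The triangle = ½ × 0.6041 × 7.25 = 2.19.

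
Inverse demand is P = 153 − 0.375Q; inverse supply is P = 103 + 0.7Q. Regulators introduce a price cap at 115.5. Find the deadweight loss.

441.33

Competitive equilibrium: 153 − 0.375Q = 103 + 0.7Q → Q* = 46.5116, P* = 135.5581.
At the ceiling P = 115.5, quantity supplied = (115.5 − 103)/0.7 = 17.8571.
Willingness to pay at Q' = 17.8571: 153 − 0.375·17.8571 = 146.3036.
ΔQ = 46.5116 − 17.8571 = 28.6545; wedge = 146.3036 − 115.5 = 30.8036.
The triangle = ½ × 28.6545 × 30.8036 = 441.33.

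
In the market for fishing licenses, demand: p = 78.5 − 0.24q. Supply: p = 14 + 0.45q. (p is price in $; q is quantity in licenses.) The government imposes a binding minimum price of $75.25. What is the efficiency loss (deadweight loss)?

$2204.50

Competitive equilibrium: 78.5 − 0.24q = 14 + 0.45q → q* = 93.4783, p* = 56.0652.
At the floor p = 75.25, quantity demanded = (78.5 − 75.25)/0.24 = 13.5417.
Sellers' marginal cost at q' = 13.5417: 14 + 0.45·13.5417 = 20.0938.
Δq = 93.4783 − 13.5417 = 79.9366; wedge = 75.25 − 20.0938 = 55.1562.
Deadweight loss = ½ × 79.9366 × 55.1562 = $2204.50.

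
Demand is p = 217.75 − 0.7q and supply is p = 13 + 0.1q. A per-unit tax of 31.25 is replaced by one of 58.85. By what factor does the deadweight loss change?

3.546

Competitive equilibrium: 217.75 − 0.7q = 13 + 0.1q → q* = 255.9375, p* = 38.5938.
For a per-unit tax t: Δq = t/0.8, so DWL = ½·t·(t/0.8) = t²/1.6.
At t = 31.25: DWL = 610.352. At t = 58.85: DWL = 2164.577.
Ratio = (58.85/31.25)² = 3.546.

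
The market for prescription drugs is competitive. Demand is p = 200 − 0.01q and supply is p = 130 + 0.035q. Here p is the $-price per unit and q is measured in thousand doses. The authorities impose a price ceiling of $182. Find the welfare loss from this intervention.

$109.75 thousand

Competitive equilibrium: 200 − 0.01q = 130 + 0.035q → q* = 1555.5556, p* = 184.4444.
At the ceiling p = 182, quantity supplied = (182 − 130)/0.035 = 1485.7143.
Willingness to pay at q' = 1485.7143: 200 − 0.01·1485.7143 = 185.1429.
Δq = 1555.5556 − 1485.7143 = 69.8413; wedge = 185.1429 − 182 = 3.1429.
DWL = ½ × 69.8413 × 3.1429 = $109.75 thousand.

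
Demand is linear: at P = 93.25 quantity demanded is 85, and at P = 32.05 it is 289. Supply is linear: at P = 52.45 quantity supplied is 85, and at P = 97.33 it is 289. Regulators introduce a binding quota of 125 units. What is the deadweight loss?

Demand slope = (32.05 − 93.25)/(289 − 85) = −0.3, so P = 118.75 − 0.3Q.
Supply slope = (97.33 − 52.45)/(289 − 85) = 0.22, so P = 33.75 + 0.22Q.
Competitive equilibrium: 118.75 − 0.3Q = 33.75 + 0.22Q → Q* = 163.4615, P* = 69.7115.
At Q = 125: demand price = 118.75 − 0.3·125 = 81.25; supply price = 33.75 + 0.22·125 = 61.25.
ΔQ = 163.4615 − 125 = 38.4615; wedge = 81.25 − 61.25 = 20.
Welfare loss = ½ × 38.4615 × 20 = 384.62.

384.62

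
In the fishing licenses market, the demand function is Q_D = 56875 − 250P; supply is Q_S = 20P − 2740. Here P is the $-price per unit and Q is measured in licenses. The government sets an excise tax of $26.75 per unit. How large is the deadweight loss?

In inverse form: demand P = 227.5 − 0.004Q, supply P = 137 + 0.05Q.
Competitive equilibrium: 227.5 − 0.004Q = 137 + 0.05Q → Q* = 1675.9259, P* = 220.7963.
With the tax, the buyer price exceeds the seller price by 26.75: (227.5 − 0.004Q) − (137 + 0.05Q) = 26.75 → Q' = 1180.5556.
ΔQ = 1675.9259 − 1180.5556 = 495.3703; the wedge equals the tax, 26.75.
Welfare loss = ½ × 495.3703 × 26.75 = $6625.58.

$6625.58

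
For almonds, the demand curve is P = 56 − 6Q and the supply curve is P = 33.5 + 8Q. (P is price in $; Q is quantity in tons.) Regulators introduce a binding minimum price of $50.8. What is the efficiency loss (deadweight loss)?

$3.84

Competitive equilibrium: 56 − 6Q = 33.5 + 8Q → Q* = 1.6071, P* = 46.3571.
At the floor P = 50.8, quantity demanded = (56 − 50.8)/6 = 0.8667.
Sellers' marginal cost at Q' = 0.8667: 33.5 + 8·0.8667 = 40.4336.
ΔQ = 1.6071 − 0.8667 = 0.7404; wedge = 50.8 − 40.4336 = 10.3664.
Deadweight loss = ½ × 0.7404 × 10.3664 = $3.84.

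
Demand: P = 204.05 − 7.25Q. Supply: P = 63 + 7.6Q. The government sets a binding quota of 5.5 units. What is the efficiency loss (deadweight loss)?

118.70

Competitive equilibrium: 204.05 − 7.25Q = 63 + 7.6Q → Q* = 9.4983, P* = 135.1872.
At Q = 5.5: demand price = 204.05 − 7.25·5.5 = 164.175; supply price = 63 + 7.6·5.5 = 104.8.
ΔQ = 9.4983 − 5.5 = 3.9983; wedge = 164.175 − 104.8 = 59.375.
Deadweight loss = ½ × 3.9983 × 59.375 = 118.70.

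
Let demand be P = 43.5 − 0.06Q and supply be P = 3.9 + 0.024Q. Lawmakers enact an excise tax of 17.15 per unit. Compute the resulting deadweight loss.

Competitive equilibrium: 43.5 − 0.06Q = 3.9 + 0.024Q → Q* = 471.4286, P* = 15.2143.
With the tax, the buyer price exceeds the seller price by 17.15: (43.5 − 0.06Q) − (3.9 + 0.024Q) = 17.15 → Q' = 267.2619.
ΔQ = 471.4286 − 267.2619 = 204.1667; the wedge equals the tax, 17.15.
The triangle = ½ × 204.1667 × 17.15 = 1750.73.

1750.73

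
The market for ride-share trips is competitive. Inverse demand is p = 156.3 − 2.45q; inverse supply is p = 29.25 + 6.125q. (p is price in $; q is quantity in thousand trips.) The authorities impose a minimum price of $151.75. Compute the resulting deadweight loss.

$720.04 thousand

Competitive equilibrium: 156.3 − 2.45q = 29.25 + 6.125q → q* = 14.816327, p* = 120.
At the floor p = 151.75, quantity demanded = (156.3 − 151.75)/2.45 = 1.857143.
Sellers' marginal cost at q' = 1.857143: 29.25 + 6.125·1.857143 = 40.625001.
Δq = 14.816327 − 1.857143 = 12.959184; wedge = 151.75 − 40.625001 = 111.124999.
Deadweight loss = ½ × 12.959184 × 111.124999 = $720.04 thousand.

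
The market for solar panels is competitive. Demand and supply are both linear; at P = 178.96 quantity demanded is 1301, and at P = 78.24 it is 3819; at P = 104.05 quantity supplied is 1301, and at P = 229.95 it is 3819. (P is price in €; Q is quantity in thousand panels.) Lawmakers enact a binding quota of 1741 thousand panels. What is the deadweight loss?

Demand slope = (78.24 − 178.96)/(3819 − 1301) = −0.04, so P = 231 − 0.04Q.
Supply slope = (229.95 − 104.05)/(3819 − 1301) = 0.05, so P = 39 + 0.05Q.
Competitive equilibrium: 231 − 0.04Q = 39 + 0.05Q → Q* = 2133.33333, P* = 145.66667.
At Q = 1741: demand price = 231 − 0.04·1741 = 161.36; supply price = 39 + 0.05·1741 = 126.05.
ΔQ = 2133.33333 − 1741 = 392.33333; wedge = 161.36 − 126.05 = 35.31.
DWL = ½ × 392.33333 × 35.31 = €6926.645 thousand.

€6926.645 thousand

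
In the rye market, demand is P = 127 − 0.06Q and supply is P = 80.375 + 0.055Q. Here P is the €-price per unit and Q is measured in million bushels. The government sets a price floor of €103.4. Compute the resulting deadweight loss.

Competitive equilibrium: 127 − 0.06Q = 80.375 + 0.055Q → Q* = 405.4348, P* = 102.6739.
At the floor P = 103.4, quantity demanded = (127 − 103.4)/0.06 = 393.3333.
Sellers' marginal cost at Q' = 393.3333: 80.375 + 0.055·393.3333 = 102.0083.
ΔQ = 405.4348 − 393.3333 = 12.1015; wedge = 103.4 − 102.0083 = 1.3917.
Welfare loss = ½ × 12.1015 × 1.3917 = €8.42 million.

€8.42 million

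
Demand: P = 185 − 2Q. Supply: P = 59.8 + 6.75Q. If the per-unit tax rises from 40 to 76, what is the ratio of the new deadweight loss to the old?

Competitive equilibrium: 185 − 2Q = 59.8 + 6.75Q → Q* = 14.3086, P* = 156.3829.
For a per-unit tax t: ΔQ = t/8.75, so DWL = ½·t·(t/8.75) = t²/17.5.
At t = 40: DWL = 91.429. At t = 76: DWL = 330.057.
Ratio = (76/40)² = 3.61.

3.61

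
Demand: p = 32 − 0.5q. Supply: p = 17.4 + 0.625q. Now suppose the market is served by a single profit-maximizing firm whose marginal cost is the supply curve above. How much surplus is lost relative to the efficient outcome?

Competitive equilibrium: 32 − 0.5q = 17.4 + 0.625q → q* = 12.9778, p* = 25.5111.
Marginal revenue: MR = 32 − q. Set MR = MC: 32 − q = 17.4 + 0.625q → q_m = 8.9846.
Price p_m = 32 − 0.5·8.9846 = 27.5077; MC(q_m) = 17.4 + 0.625·8.9846 = 23.0154.
Competitive q* = 12.9778, so Δq = 3.9932; wedge = 27.5077 − 23.0154 = 4.4923.
The triangle = ½ × 3.9932 × 4.4923 = 8.97.

8.97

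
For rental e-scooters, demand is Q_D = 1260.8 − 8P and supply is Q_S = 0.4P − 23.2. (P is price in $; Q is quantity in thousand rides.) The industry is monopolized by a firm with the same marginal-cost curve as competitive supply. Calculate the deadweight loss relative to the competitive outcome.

In inverse form: demand P = 157.6 − 0.125Q, supply P = 58 + 2.5Q.
Competitive equilibrium: 157.6 − 0.125Q = 58 + 2.5Q → Q* = 37.9429, P* = 152.8571.
Marginal revenue: MR = 157.6 − 0.25Q. Set MR = MC: 157.6 − 0.25Q = 58 + 2.5Q → Q_m = 36.2182.
Price P_m = 157.6 − 0.125·36.2182 = 153.0727; MC(Q_m) = 58 + 2.5·36.2182 = 148.5455.
Competitive Q* = 37.9429, so ΔQ = 1.7247; wedge = 153.0727 − 148.5455 = 4.5272.
Deadweight loss = ½ × 1.7247 × 4.5272 = $3.90 thousand.

$3.90 thousand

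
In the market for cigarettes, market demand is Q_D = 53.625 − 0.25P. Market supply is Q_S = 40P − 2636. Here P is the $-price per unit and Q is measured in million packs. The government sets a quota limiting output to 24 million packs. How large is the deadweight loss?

In inverse form: demand P = 214.5 − 4Q, supply P = 65.9 + 0.025Q.
Competitive equilibrium: 214.5 − 4Q = 65.9 + 0.025Q → Q* = 36.9193, P* = 66.823.
At Q = 24: demand price = 214.5 − 4·24 = 118.5; supply price = 65.9 + 0.025·24 = 66.5.
ΔQ = 36.9193 − 24 = 12.9193; wedge = 118.5 − 66.5 = 52.
DWL = ½ × 12.9193 × 52 = $335.90 million.

$335.90 million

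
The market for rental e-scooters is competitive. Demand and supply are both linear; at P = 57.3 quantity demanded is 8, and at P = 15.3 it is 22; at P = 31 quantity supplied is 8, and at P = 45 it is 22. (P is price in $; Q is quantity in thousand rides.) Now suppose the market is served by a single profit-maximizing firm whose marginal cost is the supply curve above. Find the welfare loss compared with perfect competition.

Demand slope = (15.3 − 57.3)/(22 − 8) = −3, so P = 81.3 − 3Q.
Supply slope = (45 − 31)/(22 − 8) = 1, so P = 23 + Q.
Competitive equilibrium: 81.3 − 3Q = 23 + Q → Q* = 14.575, P* = 37.575.
Marginal revenue: MR = 81.3 − 6Q. Set MR = MC: 81.3 − 6Q = 23 + Q → Q_m = 8.3286.
Price P_m = 81.3 − 3·8.3286 = 56.3142; MC(Q_m) = 23 + 1·8.3286 = 31.3286.
Competitive Q* = 14.575, so ΔQ = 6.2464; wedge = 56.3142 − 31.3286 = 24.9856.
DWL = ½ × 6.2464 × 24.9856 = $78.04 thousand.

$78.04 thousand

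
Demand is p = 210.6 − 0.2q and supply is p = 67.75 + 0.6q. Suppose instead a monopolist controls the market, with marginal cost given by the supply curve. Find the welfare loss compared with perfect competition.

510.15

Competitive equilibrium: 210.6 − 0.2q = 67.75 + 0.6q → q* = 178.5625, p* = 174.8875.
Marginal revenue: MR = 210.6 − 0.4q. Set MR = MC: 210.6 − 0.4q = 67.75 + 0.6q → q_m = 142.85.
Price p_m = 210.6 − 0.2·142.85 = 182.03; MC(q_m) = 67.75 + 0.6·142.85 = 153.46.
Competitive q* = 178.5625, so Δq = 35.7125; wedge = 182.03 − 153.46 = 28.57.
Welfare loss = ½ × 35.7125 × 28.57 = 510.15.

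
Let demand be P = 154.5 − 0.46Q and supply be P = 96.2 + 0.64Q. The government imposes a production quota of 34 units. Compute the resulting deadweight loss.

Competitive equilibrium: 154.5 − 0.46Q = 96.2 + 0.64Q → Q* = 53, P* = 130.12.
At Q = 34: demand price = 154.5 − 0.46·34 = 138.86; supply price = 96.2 + 0.64·34 = 117.96.
ΔQ = 53 − 34 = 19; wedge = 138.86 − 117.96 = 20.9.
Welfare loss = ½ × 19 × 20.9 = 198.55.

198.55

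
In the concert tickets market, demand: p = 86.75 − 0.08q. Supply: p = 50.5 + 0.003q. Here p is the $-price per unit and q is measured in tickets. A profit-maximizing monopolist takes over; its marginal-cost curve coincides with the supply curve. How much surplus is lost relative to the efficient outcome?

$1906.83

Competitive equilibrium: 86.75 − 0.08q = 50.5 + 0.003q → q* = 436.747, p* = 51.8102.
Marginal revenue: MR = 86.75 − 0.16q. Set MR = MC: 86.75 − 0.16q = 50.5 + 0.003q → q_m = 222.3926.
Price p_m = 86.75 − 0.08·222.3926 = 68.9586; MC(q_m) = 50.5 + 0.003·222.3926 = 51.1672.
Competitive q* = 436.747, so Δq = 214.3544; wedge = 68.9586 − 51.1672 = 17.7914.
Welfare loss = ½ × 214.3544 × 17.7914 = $1906.83.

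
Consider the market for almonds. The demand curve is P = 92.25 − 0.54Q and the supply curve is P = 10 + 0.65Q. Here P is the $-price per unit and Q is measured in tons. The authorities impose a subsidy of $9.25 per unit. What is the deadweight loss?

Competitive equilibrium: 92.25 − 0.54Q = 10 + 0.65Q → Q* = 69.1176, P* = 54.9265.
The subsidy lowers effective supply by 9.25: P = 0.75 + 0.65Q.
New quantity: 92.25 − 0.54Q = 0.75 + 0.65Q → Q' = 76.8908.
Overproduction ΔQ = 76.8908 − 69.1176 = 7.7732; wedge = subsidy = 9.25.
Deadweight loss = ½ × 7.7732 × 9.25 = $35.95.

$35.95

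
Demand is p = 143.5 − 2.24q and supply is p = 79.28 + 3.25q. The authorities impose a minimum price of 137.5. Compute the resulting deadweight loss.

223.29

Competitive equilibrium: 143.5 − 2.24q = 79.28 + 3.25q → q* = 11.6976, p* = 117.2973.
At the floor p = 137.5, quantity demanded = (143.5 − 137.5)/2.24 = 2.6786.
Sellers' marginal cost at q' = 2.6786: 79.28 + 3.25·2.6786 = 87.9855.
Δq = 11.6976 − 2.6786 = 9.019; wedge = 137.5 − 87.9855 = 49.5145.
Welfare loss = ½ × 9.019 × 49.5145 = 223.29.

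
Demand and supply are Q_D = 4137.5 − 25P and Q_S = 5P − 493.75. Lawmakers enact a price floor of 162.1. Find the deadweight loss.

In inverse form: demand P = 165.5 − 0.04Q, supply P = 98.75 + 0.2Q.
Competitive equilibrium: 165.5 − 0.04Q = 98.75 + 0.2Q → Q* = 278.125, P* = 154.375.
At the floor P = 162.1, quantity demanded = (165.5 − 162.1)/0.04 = 85.
Sellers' marginal cost at Q' = 85: 98.75 + 0.2·85 = 115.75.
ΔQ = 278.125 − 85 = 193.125; wedge = 162.1 − 115.75 = 46.35.
Welfare loss = ½ × 193.125 × 46.35 = 4475.67.

4475.67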